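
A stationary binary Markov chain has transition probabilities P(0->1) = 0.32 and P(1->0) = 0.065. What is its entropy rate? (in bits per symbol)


Stationary distribution: pi_0 = p10/(p01+p10) = 0.1688, pi_1 = 0.8312. Entropy rate H' = pi_0*H(p01) + pi_1*H(p10) = 0.1688*0.9044 + 0.8312*0.347 = 0.4411

0.4411 bits/symbol


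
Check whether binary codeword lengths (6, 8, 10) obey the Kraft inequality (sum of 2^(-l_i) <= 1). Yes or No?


Kraft sum = sum(2^(-l_i)) = 0.0205, need <= 1. Result: satisfied (a binary prefix-free code with these lengths exists)

Yes


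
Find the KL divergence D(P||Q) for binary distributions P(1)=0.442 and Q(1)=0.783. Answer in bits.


KL = p*log2(p/q) + (1-p)*log2((1-p)/(1-q)) = 0.442*log2(0.442/0.783) + 0.558*log2(0.558/0.217) = 0.3957

0.3957 bits


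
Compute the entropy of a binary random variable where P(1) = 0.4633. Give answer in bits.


H = -p*log2(p) - (1-p)*log2(1-p). -0.4633*log2(0.4633) = 0.514254; -0.5367*log2(0.5367) = 0.481856. H = 0.514254 + 0.481856 = 0.9961

0.9961 bits


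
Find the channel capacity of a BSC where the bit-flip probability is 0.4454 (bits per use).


H(p) = -p*log2(p) - (1-p)*log2(1-p) = -0.4454*log2(0.4454) - 0.5546*log2(0.5546) = 0.519705 + 0.471676 = 0.9914. C = 1 - H(p) = 1 - 0.9914 = 0.0086

0.0086 bits


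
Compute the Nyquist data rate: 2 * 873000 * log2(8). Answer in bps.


Rate = 2 * B * log2(M) = 2 * 873000 * 3.0 = 5238000.0

5238000.0 bps


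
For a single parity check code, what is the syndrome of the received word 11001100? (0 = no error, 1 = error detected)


Syndrome = XOR of all bits = 1 XOR 1 XOR 0 XOR 0 XOR 1 XOR 1 XOR 0 XOR 0 = 0

0


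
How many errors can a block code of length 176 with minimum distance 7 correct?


Correction capability = floor((d-1)/2) = floor((7-1)/2) = 3

3 errors


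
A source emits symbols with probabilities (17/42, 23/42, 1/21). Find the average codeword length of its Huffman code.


Huffman construction (repeatedly merge the two least-probable nodes; each merge adds 1 bit to every symbol beneath it): 1/21 + 17/42 = 19/42; 19/42 + 23/42 = 1. Resulting codeword lengths (in the order the probabilities were given): (2, 1, 2). L_avg = sum(p_i * l_i) = 17/42*2 + 23/42*1 + 1/21*2 = 61/42 = 1.4524

1.4524 bits


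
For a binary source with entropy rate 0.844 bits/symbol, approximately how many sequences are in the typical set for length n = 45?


log2|A_typical| = nH = 45 * 0.844 = 37.98, so |A_typical| ~ 2^37.98 = 2.711e+11

2.711e+11


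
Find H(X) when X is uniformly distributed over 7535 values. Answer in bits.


H = log2(n) = log2(7535) = 12.8794

12.8794 bits


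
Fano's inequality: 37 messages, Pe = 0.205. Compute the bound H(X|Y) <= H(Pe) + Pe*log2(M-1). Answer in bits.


H(Pe) = -Pe*log2(Pe) - (1-Pe)*log2(1-Pe) = -0.205*log2(0.205) - 0.795*log2(0.795) = 0.468692 + 0.263124 = 0.7318. Pe*log2(M-1) = 0.205*log2(36) = 1.059835. Bound = H(Pe) + Pe*log2(M-1) = 0.468692 + 0.263124 + 1.059835 = 1.7917

1.7917 bits


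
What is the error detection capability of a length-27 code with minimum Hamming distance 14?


Detection capability = d_min - 1 = 14 - 1 = 13

13 errors


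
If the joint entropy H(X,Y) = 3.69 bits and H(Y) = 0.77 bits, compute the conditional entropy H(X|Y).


H(X|Y) = H(X,Y) - H(Y) = 3.69 - 0.77 = 2.92

2.92 bits


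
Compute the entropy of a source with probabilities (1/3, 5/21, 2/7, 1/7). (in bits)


H = -sum(p_i * log2(p_i)). Terms: -(1/3)*log2(1/3) = 0.528321; -(5/21)*log2(5/21) = 0.492950; -(2/7)*log2(2/7) = 0.516387; -(1/7)*log2(1/7) = 0.401051. H = 0.528321 + 0.492950 + 0.516387 + 0.401051 = 1.9387

1.9387 bits


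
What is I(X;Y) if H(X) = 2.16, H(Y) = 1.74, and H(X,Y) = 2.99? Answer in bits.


I(X;Y) = H(X) + H(Y) - H(X,Y) = 2.16 + 1.74 - 2.99 = 0.91

0.91 bits


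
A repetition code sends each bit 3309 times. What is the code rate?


Rate = k/n = 1/3309

1/3309


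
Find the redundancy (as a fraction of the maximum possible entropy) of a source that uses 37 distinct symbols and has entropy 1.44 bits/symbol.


H_max = log2(K) = log2(37) = 5.2095 bits/symbol. Redundancy = 1 - H/H_max = 1 - 1.44/5.2095 = 1 - 0.2764 = 0.7236

0.7236


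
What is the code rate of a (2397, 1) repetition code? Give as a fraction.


Rate = k/n = 1/2397

1/2397


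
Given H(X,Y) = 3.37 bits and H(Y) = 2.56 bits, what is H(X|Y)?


H(X|Y) = H(X,Y) - H(Y) = 3.37 - 2.56 = 0.81

0.81 bits


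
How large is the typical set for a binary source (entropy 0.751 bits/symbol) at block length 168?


log2|A_typical| = nH = 168 * 0.751 = 126.168, so |A_typical| ~ 2^126.168 = 9.558e+37

9.558e+37


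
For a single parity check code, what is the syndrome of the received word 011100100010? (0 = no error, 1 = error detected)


Syndrome = XOR of all bits = 0 XOR 1 XOR 1 XOR 1 XOR 0 XOR 0 XOR 1 XOR 0 XOR 0 XOR 0 XOR 1 XOR 0 = 1

1


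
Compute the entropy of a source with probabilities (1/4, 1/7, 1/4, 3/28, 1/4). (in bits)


H = -sum(p_i * log2(p_i)). Terms: -(1/4)*log2(1/4) = 0.500000; -(1/7)*log2(1/7) = 0.401051; -(1/4)*log2(1/4) = 0.500000; -(3/28)*log2(3/28) = 0.345256; -(1/4)*log2(1/4) = 0.500000. H = 0.500000 + 0.401051 + 0.500000 + 0.345256 + 0.500000 = 2.2463

2.2463 bits


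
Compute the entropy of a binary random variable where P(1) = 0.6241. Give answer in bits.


H = -p*log2(p) - (1-p)*log2(1-p). -0.6241*log2(0.6241) = 0.424482; -0.3759*log2(0.3759) = 0.530613. H = 0.424482 + 0.530613 = 0.9551

0.9551 bits


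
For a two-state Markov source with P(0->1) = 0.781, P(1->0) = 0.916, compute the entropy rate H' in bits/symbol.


Stationary distribution: pi_0 = p10/(p01+p10) = 0.5398, pi_1 = 0.4602. Entropy rate H' = pi_0*H(p01) + pi_1*H(p10) = 0.5398*0.7583 + 0.4602*0.4161 = 0.6008

0.6008 bits/symbol


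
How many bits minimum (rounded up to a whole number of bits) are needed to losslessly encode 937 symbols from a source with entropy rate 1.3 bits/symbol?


Minimum bits >= n * H = 937 * 1.3 = 1218.1, rounded up to a whole number of bits = 1219

1219 bits


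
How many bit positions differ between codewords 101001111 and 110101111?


Count differing positions: . ^ ^ ^ . . . . . = 3 differences

3


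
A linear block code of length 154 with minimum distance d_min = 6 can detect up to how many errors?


Detection capability = d_min - 1 = 6 - 1 = 5

5 errors


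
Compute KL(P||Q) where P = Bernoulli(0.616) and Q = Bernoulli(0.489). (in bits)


KL = p*log2(p/q) + (1-p)*log2((1-p)/(1-q)) = 0.616*log2(0.616/0.489) + 0.384*log2(0.384/0.511) = 0.0469

0.0469 bits


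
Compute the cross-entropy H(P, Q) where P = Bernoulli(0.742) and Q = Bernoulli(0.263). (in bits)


H(P,Q) = -p*log2(q) - (1-p)*log2(1-q). -0.742*log2(0.263) = 1.429734; -0.258*log2(0.737) = 0.113588. H(P,Q) = 1.429734 + 0.113588 = 1.5433

1.5433 bits


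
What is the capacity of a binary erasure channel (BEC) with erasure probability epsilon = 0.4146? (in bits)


C = 1 - epsilon = 1 - 0.4146 = 0.5854

0.5854 bits


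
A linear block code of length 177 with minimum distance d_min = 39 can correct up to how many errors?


Correction capability = floor((d-1)/2) = floor((39-1)/2) = 19

19 errors


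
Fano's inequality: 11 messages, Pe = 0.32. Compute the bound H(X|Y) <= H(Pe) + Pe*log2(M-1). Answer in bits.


H(Pe) = -Pe*log2(Pe) - (1-Pe)*log2(1-Pe) = -0.32*log2(0.32) - 0.68*log2(0.68) = 0.526034 + 0.378347 = 0.9044. Pe*log2(M-1) = 0.32*log2(10) = 1.063017. Bound = H(Pe) + Pe*log2(M-1) = 0.526034 + 0.378347 + 1.063017 = 1.9674

1.9674 bits


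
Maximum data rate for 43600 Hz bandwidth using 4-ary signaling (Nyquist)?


Rate = 2 * B * log2(M) = 2 * 43600 * 2.0 = 174400.0

174400.0 bps


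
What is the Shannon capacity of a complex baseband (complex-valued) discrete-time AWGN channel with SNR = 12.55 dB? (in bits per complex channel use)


SNR_linear = 10^(12.55/10) = 17.9887; C = log2(1 + SNR_linear) = log2(1 + 17.9887) = 4.2471

4.2471 bits/channel use


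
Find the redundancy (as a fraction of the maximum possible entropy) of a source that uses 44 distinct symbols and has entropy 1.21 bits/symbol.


H_max = log2(K) = log2(44) = 5.4594 bits/symbol. Redundancy = 1 - H/H_max = 1 - 1.21/5.4594 = 1 - 0.2216 = 0.7784

0.7784


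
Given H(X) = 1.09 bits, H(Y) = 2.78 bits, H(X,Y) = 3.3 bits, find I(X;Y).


I(X;Y) = H(X) + H(Y) - H(X,Y) = 1.09 + 2.78 - 3.3 = 0.57

0.57 bits


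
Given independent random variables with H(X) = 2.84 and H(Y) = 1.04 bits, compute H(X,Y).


For independent variables, H(X,Y) = H(X) + H(Y) = 2.84 + 1.04 = 3.88

3.88 bits


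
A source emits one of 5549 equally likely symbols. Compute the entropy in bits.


H = log2(n) = log2(5549) = 12.438

12.438 bits


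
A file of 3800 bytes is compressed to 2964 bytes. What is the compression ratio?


Ratio = original / compressed = 3800 / 2964 = 1.2821

1.2821


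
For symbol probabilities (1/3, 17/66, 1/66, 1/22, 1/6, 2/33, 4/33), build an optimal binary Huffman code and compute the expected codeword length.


Huffman construction (repeatedly merge the two least-probable nodes; each merge adds 1 bit to every symbol beneath it): 1/66 + 1/22 = 2/33; 2/33 + 2/33 = 4/33; 4/33 + 4/33 = 8/33; 1/6 + 8/33 = 9/22; 17/66 + 1/3 = 13/22; 9/22 + 13/22 = 1. Resulting codeword lengths (in the order the probabilities were given): (2, 2, 5, 5, 2, 4, 3). L_avg = sum(p_i * l_i) = 1/3*2 + 17/66*2 + 1/66*5 + 1/22*5 + 1/6*2 + 2/33*4 + 4/33*3 = 80/33 = 2.4242

2.4242 bits


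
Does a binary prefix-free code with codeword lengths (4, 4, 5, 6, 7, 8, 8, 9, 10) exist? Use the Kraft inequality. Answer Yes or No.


Kraft sum = sum(2^(-l_i)) = 0.1904, need <= 1. Result: satisfied (a binary prefix-free code with these lengths exists)

Yes


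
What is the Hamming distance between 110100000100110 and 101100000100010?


Count differing positions: . ^ ^ . . . . . . . . . ^ . . = 3 differences

3


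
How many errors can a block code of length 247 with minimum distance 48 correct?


Correction capability = floor((d-1)/2) = floor((48-1)/2) = 23

23 errors


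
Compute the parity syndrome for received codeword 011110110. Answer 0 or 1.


Syndrome = XOR of all bits = 0 XOR 1 XOR 1 XOR 1 XOR 1 XOR 0 XOR 1 XOR 1 XOR 0 = 0

0


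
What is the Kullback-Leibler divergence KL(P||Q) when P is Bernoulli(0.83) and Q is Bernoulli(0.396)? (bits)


KL = p*log2(p/q) + (1-p)*log2((1-p)/(1-q)) = 0.83*log2(0.83/0.396) + 0.17*log2(0.17/0.604) = 0.5752

0.5752 bits


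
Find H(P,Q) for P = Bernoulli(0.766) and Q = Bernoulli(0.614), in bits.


H(P,Q) = -p*log2(q) - (1-p)*log2(1-q). -0.766*log2(0.614) = 0.539026; -0.234*log2(0.386) = 0.321359. H(P,Q) = 0.539026 + 0.321359 = 0.8604

0.8604 bits


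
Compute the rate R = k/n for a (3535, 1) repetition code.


Rate = k/n = 1/3535

1/3535


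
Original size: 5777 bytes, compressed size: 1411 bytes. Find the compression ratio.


Ratio = original / compressed = 5777 / 1411 = 4.0943

4.0943


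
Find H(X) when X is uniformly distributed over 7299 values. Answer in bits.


H = log2(n) = log2(7299) = 12.8335

12.8335 bits


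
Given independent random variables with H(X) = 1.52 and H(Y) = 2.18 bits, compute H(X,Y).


For independent variables, H(X,Y) = H(X) + H(Y) = 1.52 + 2.18 = 3.7

3.7 bits


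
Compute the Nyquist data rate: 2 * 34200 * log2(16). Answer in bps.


Rate = 2 * B * log2(M) = 2 * 34200 * 4.0 = 273600.0

273600.0 bps


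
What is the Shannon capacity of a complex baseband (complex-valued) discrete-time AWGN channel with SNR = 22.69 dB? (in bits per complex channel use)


SNR_linear = 10^(22.69/10) = 185.7804; C = log2(1 + SNR_linear) = log2(1 + 185.7804) = 7.5452

7.5452 bits/channel use


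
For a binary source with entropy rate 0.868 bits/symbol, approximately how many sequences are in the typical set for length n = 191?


log2|A_typical| = nH = 191 * 0.868 = 165.788, so |A_typical| ~ 2^165.788 = 8.075e+49

8.075e+49


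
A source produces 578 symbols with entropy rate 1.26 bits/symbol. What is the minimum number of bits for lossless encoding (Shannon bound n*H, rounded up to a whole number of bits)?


Minimum bits >= n * H = 578 * 1.26 = 728.28, rounded up to a whole number of bits = 729

729 bits


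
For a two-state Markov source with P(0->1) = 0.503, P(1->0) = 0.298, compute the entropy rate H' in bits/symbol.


Stationary distribution: pi_0 = p10/(p01+p10) = 0.372, pi_1 = 0.628. Entropy rate H' = pi_0*H(p01) + pi_1*H(p10) = 0.372*1.0 + 0.628*0.8788 = 0.9239

0.9239 bits/symbol


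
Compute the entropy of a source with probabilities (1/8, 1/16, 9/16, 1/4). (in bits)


H = -sum(p_i * log2(p_i)). Terms: -(1/8)*log2(1/8) = 0.375000; -(1/16)*log2(1/16) = 0.250000; -(9/16)*log2(9/16) = 0.466917; -(1/4)*log2(1/4) = 0.500000. H = 0.375000 + 0.250000 + 0.466917 + 0.500000 = 1.5919

1.5919 bits


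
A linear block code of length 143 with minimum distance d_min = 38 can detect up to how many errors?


Detection capability = d_min - 1 = 38 - 1 = 37

37 errors


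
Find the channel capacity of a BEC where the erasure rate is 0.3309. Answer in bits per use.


C = 1 - epsilon = 1 - 0.3309 = 0.6691

0.6691 bits


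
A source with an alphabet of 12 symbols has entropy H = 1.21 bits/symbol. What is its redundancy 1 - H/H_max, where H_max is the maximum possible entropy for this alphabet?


H_max = log2(K) = log2(12) = 3.585 bits/symbol. Redundancy = 1 - H/H_max = 1 - 1.21/3.585 = 1 - 0.3375 = 0.6625

0.6625


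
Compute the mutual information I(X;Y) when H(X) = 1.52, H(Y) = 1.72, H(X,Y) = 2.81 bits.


I(X;Y) = H(X) + H(Y) - H(X,Y) = 1.52 + 1.72 - 2.81 = 0.43

0.43 bits


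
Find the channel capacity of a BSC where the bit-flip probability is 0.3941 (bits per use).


H(p) = -p*log2(p) - (1-p)*log2(1-p) = -0.3941*log2(0.3941) - 0.6059*log2(0.6059) = 0.529421 + 0.437974 = 0.9674. C = 1 - H(p) = 1 - 0.9674 = 0.0326

0.0326 bits


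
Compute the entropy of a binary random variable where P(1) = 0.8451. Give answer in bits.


H = -p*log2(p) - (1-p)*log2(1-p). -0.8451*log2(0.8451) = 0.205195; -0.1549*log2(0.1549) = 0.416773. H = 0.205195 + 0.416773 = 0.622

0.622 bits


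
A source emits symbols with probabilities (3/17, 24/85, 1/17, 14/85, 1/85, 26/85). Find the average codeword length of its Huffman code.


Huffman construction (repeatedly merge the two least-probable nodes; each merge adds 1 bit to every symbol beneath it): 1/85 + 1/17 = 6/85; 6/85 + 14/85 = 4/17; 3/17 + 4/17 = 7/17; 24/85 + 26/85 = 10/17; 7/17 + 10/17 = 1. Resulting codeword lengths (in the order the probabilities were given): (2, 2, 4, 3, 4, 2). L_avg = sum(p_i * l_i) = 3/17*2 + 24/85*2 + 1/17*4 + 14/85*3 + 1/85*4 + 26/85*2 = 196/85 = 2.3059

2.3059 bits


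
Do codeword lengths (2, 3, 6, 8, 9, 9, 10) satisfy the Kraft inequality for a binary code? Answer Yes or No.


Kraft sum = sum(2^(-l_i)) = 0.3994, need <= 1. Result: satisfied (a binary prefix-free code with these lengths exists)

Yes


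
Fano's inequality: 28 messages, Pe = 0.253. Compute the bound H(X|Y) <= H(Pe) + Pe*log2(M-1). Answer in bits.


H(Pe) = -Pe*log2(Pe) - (1-Pe)*log2(1-Pe) = -0.253*log2(0.253) - 0.747*log2(0.747) = 0.501646 + 0.314352 = 0.816. Pe*log2(M-1) = 0.253*log2(27) = 1.202987. Bound = H(Pe) + Pe*log2(M-1) = 0.501646 + 0.314352 + 1.202987 = 2.019

2.019 bits


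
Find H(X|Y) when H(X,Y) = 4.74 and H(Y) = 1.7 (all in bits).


H(X|Y) = H(X,Y) - H(Y) = 4.74 - 1.7 = 3.04

3.04 bits


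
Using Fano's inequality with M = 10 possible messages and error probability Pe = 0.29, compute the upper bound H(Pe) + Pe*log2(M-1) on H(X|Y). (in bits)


H(Pe) = -Pe*log2(Pe) - (1-Pe)*log2(1-Pe) = -0.29*log2(0.29) - 0.71*log2(0.71) = 0.517904 + 0.350817 = 0.8687. Pe*log2(M-1) = 0.29*log2(9) = 0.919278. Bound = H(Pe) + Pe*log2(M-1) = 0.517904 + 0.350817 + 0.919278 = 1.788

1.788 bits


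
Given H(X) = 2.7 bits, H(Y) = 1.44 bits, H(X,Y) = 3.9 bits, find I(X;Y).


I(X;Y) = H(X) + H(Y) - H(X,Y) = 2.7 + 1.44 - 3.9 = 0.24

0.24 bits


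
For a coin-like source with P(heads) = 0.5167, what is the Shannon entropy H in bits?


H = -p*log2(p) - (1-p)*log2(1-p). -0.5167*log2(0.5167) = 0.492209; -0.4833*log2(0.4833) = 0.506986. H = 0.492209 + 0.506986 = 0.9992

0.9992 bits


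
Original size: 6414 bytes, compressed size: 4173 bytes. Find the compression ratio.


Ratio = original / compressed = 6414 / 4173 = 1.537

1.537


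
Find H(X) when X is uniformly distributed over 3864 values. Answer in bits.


H = log2(n) = log2(3864) = 11.9159

11.9159 bits


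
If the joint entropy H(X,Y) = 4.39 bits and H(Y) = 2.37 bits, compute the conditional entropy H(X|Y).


H(X|Y) = H(X,Y) - H(Y) = 4.39 - 2.37 = 2.02

2.02 bits


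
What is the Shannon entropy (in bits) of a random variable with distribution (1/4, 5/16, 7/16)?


H = -sum(p_i * log2(p_i)). Terms: -(1/4)*log2(1/4) = 0.500000; -(5/16)*log2(5/16) = 0.524397; -(7/16)*log2(7/16) = 0.521782. H = 0.500000 + 0.524397 + 0.521782 = 1.5462

1.5462 bits


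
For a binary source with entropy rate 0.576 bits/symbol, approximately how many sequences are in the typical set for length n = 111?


log2|A_typical| = nH = 111 * 0.576 = 63.936, so |A_typical| ~ 2^63.936 = 1.765e+19

1.765e+19


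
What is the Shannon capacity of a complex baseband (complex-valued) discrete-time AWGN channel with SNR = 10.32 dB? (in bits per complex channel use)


SNR_linear = 10^(10.32/10) = 10.7647; C = log2(1 + SNR_linear) = log2(1 + 10.7647) = 3.5564

3.5564 bits/channel use


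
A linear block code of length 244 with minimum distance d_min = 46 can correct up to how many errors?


Correction capability = floor((d-1)/2) = floor((46-1)/2) = 22

22 errors


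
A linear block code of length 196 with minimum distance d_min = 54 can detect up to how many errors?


Detection capability = d_min - 1 = 54 - 1 = 53

53 errors


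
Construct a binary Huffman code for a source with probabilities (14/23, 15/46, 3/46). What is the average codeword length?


Huffman construction (repeatedly merge the two least-probable nodes; each merge adds 1 bit to every symbol beneath it): 3/46 + 15/46 = 9/23; 9/23 + 14/23 = 1. Resulting codeword lengths (in the order the probabilities were given): (1, 2, 2). L_avg = sum(p_i * l_i) = 14/23*1 + 15/46*2 + 3/46*2 = 32/23 = 1.3913

1.3913 bits


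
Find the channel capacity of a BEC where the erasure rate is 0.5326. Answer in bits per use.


C = 1 - epsilon = 1 - 0.5326 = 0.4674

0.4674 bits


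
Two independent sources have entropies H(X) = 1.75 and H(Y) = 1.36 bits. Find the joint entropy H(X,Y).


For independent variables, H(X,Y) = H(X) + H(Y) = 1.75 + 1.36 = 3.11

3.11 bits


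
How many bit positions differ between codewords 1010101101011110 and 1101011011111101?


Count differing positions: . ^ ^ ^ ^ ^ . ^ ^ . ^ . . . ^ ^ = 10 differences

10


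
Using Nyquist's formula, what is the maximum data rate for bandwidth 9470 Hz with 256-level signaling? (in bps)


Rate = 2 * B * log2(M) = 2 * 9470 * 8.0 = 151520.0

151520.0 bps


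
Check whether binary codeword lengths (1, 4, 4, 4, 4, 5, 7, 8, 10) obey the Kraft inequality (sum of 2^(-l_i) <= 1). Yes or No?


Kraft sum = sum(2^(-l_i)) = 0.7939, need <= 1. Result: satisfied (a binary prefix-free code with these lengths exists)

Yes


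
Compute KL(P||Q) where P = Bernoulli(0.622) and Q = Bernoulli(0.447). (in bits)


KL = p*log2(p/q) + (1-p)*log2((1-p)/(1-q)) = 0.622*log2(0.622/0.447) + 0.378*log2(0.378/0.553) = 0.089

0.089 bits


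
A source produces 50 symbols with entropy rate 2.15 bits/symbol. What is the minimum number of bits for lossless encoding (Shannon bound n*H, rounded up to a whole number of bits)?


Minimum bits >= n * H = 50 * 2.15 = 107.5, rounded up to a whole number of bits = 108

108 bits


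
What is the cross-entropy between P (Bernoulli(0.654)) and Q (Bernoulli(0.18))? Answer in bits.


H(P,Q) = -p*log2(q) - (1-p)*log2(1-q). -0.654*log2(0.18) = 1.617951; -0.346*log2(0.82) = 0.099061. H(P,Q) = 1.617951 + 0.099061 = 1.717

1.717 bits


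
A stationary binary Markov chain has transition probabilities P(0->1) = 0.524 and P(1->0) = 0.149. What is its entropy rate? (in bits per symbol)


Stationary distribution: pi_0 = p10/(p01+p10) = 0.2214, pi_1 = 0.7786. Entropy rate H' = pi_0*H(p01) + pi_1*H(p10) = 0.2214*0.9983 + 0.7786*0.6073 = 0.6939

0.6939 bits/symbol


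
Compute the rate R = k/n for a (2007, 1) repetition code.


Rate = k/n = 1/2007

1/2007


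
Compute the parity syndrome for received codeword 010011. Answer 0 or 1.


Syndrome = XOR of all bits = 0 XOR 1 XOR 0 XOR 0 XOR 1 XOR 1 = 1

1


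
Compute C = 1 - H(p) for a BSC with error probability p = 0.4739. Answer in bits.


H(p) = -p*log2(p) - (1-p)*log2(1-p) = -0.4739*log2(0.4739) - 0.5261*log2(0.5261) = 0.510554 + 0.487480 = 0.998. C = 1 - H(p) = 1 - 0.998 = 0.002

0.002 bits


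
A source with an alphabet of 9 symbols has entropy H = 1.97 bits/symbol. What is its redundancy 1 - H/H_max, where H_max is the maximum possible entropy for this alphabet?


H_max = log2(K) = log2(9) = 3.1699 bits/symbol. Redundancy = 1 - H/H_max = 1 - 1.97/3.1699 = 1 - 0.6215 = 0.3785

0.3785


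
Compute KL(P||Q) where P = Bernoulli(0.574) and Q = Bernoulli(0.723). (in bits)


KL = p*log2(p/q) + (1-p)*log2((1-p)/(1-q)) = 0.574*log2(0.574/0.723) + 0.426*log2(0.426/0.277) = 0.0734

0.0734 bits


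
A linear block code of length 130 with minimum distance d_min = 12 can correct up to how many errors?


Correction capability = floor((d-1)/2) = floor((12-1)/2) = 5

5 errors


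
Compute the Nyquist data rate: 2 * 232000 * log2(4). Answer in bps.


Rate = 2 * B * log2(M) = 2 * 232000 * 2.0 = 928000.0

928000.0 bps


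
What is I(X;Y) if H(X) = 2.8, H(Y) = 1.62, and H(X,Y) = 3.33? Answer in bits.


I(X;Y) = H(X) + H(Y) - H(X,Y) = 2.8 + 1.62 - 3.33 = 1.09

1.09 bits


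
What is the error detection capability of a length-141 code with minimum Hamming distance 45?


Detection capability = d_min - 1 = 45 - 1 = 44

44 errors


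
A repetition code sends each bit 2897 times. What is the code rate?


Rate = k/n = 1/2897

1/2897


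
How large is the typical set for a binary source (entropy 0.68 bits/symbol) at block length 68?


log2|A_typical| = nH = 68 * 0.68 = 46.24, so |A_typical| ~ 2^46.24 = 8.310e+13

8.310e+13


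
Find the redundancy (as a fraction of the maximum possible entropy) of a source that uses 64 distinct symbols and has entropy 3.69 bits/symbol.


H_max = log2(K) = log2(64) = 6.0 bits/symbol. Redundancy = 1 - H/H_max = 1 - 3.69/6.0 = 1 - 0.615 = 0.385

0.385


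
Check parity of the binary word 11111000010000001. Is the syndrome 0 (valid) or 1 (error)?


Syndrome = XOR of all bits = 1 XOR 1 XOR 1 XOR 1 XOR 1 XOR 0 XOR 0 XOR 0 XOR 0 XOR 1 XOR 0 XOR 0 XOR 0 XOR 0 XOR 0 XOR 0 XOR 1 = 1

1


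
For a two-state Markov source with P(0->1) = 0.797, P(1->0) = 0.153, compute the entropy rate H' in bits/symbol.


Stationary distribution: pi_0 = p10/(p01+p10) = 0.1611, pi_1 = 0.8389. Entropy rate H' = pi_0*H(p01) + pi_1*H(p10) = 0.1611*0.7279 + 0.8389*0.6173 = 0.6351

0.6351 bits/symbol


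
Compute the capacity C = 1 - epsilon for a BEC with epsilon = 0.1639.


C = 1 - epsilon = 1 - 0.1639 = 0.8361

0.8361 bits


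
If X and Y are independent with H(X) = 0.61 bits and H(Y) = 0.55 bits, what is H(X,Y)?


For independent variables, H(X,Y) = H(X) + H(Y) = 0.61 + 0.55 = 1.16

1.16 bits


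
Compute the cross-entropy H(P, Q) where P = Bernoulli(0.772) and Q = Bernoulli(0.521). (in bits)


H(P,Q) = -p*log2(q) - (1-p)*log2(1-q). -0.772*log2(0.521) = 0.726178; -0.228*log2(0.479) = 0.242114. H(P,Q) = 0.726178 + 0.242114 = 0.9683

0.9683 bits


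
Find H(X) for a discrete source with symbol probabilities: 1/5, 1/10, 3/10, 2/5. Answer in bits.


H = -sum(p_i * log2(p_i)). Terms: -(1/5)*log2(1/5) = 0.464386; -(1/10)*log2(1/10) = 0.332193; -(3/10)*log2(3/10) = 0.521090; -(2/5)*log2(2/5) = 0.528771. H = 0.464386 + 0.332193 + 0.521090 + 0.528771 = 1.8464

1.8464 bits


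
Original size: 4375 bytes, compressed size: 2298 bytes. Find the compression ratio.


Ratio = original / compressed = 4375 / 2298 = 1.9038

1.9038


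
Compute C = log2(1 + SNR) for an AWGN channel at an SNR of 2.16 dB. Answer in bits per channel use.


SNR_linear = 10^(2.16/10) = 1.6444; C = log2(1 + SNR_linear) = log2(1 + 1.6444) = 1.4029

1.4029 bits/channel use


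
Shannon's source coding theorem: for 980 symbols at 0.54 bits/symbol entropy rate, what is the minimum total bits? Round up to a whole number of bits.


Minimum bits >= n * H = 980 * 0.54 = 529.2, rounded up to a whole number of bits = 530

530 bits


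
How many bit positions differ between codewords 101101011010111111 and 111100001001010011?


Count differing positions: . ^ . . . ^ . ^ . . ^ ^ ^ . ^ ^ . . = 8 differences

8


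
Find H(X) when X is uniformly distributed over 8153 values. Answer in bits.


H = log2(n) = log2(8153) = 12.9931

12.9931 bits


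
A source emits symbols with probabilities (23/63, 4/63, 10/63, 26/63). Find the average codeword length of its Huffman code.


Huffman construction (repeatedly merge the two least-probable nodes; each merge adds 1 bit to every symbol beneath it): 4/63 + 10/63 = 2/9; 2/9 + 23/63 = 37/63; 26/63 + 37/63 = 1. Resulting codeword lengths (in the order the probabilities were given): (2, 3, 3, 1). L_avg = sum(p_i * l_i) = 23/63*2 + 4/63*3 + 10/63*3 + 26/63*1 = 38/21 = 1.8095

1.8095 bits


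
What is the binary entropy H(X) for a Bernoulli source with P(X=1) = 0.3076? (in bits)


H = -p*log2(p) - (1-p)*log2(1-p). -0.3076*log2(0.3076) = 0.523188; -0.6924*log2(0.6924) = 0.367195. H = 0.523188 + 0.367195 = 0.8904

0.8904 bits


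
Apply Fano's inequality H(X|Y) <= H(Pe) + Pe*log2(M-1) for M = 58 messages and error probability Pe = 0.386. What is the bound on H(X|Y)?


H(Pe) = -Pe*log2(Pe) - (1-Pe)*log2(1-Pe) = -0.386*log2(0.386) - 0.614*log2(0.614) = 0.530104 + 0.432065 = 0.9622. Pe*log2(M-1) = 0.386*log2(57) = 2.251496. Bound = H(Pe) + Pe*log2(M-1) = 0.530104 + 0.432065 + 2.251496 = 3.2137

3.2137 bits


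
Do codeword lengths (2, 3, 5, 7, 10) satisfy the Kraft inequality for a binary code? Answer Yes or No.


Kraft sum = sum(2^(-l_i)) = 0.415, need <= 1. Result: satisfied (a binary prefix-free code with these lengths exists)

Yes


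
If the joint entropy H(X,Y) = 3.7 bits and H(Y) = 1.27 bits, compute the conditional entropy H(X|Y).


H(X|Y) = H(X,Y) - H(Y) = 3.7 - 1.27 = 2.43

2.43 bits


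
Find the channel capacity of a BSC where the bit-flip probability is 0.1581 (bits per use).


H(p) = -p*log2(p) - (1-p)*log2(1-p) = -0.1581*log2(0.1581) - 0.8419*log2(0.8419) = 0.420718 + 0.209026 = 0.6297. C = 1 - H(p) = 1 - 0.6297 = 0.3703

0.3703 bits


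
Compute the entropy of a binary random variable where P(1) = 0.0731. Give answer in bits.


H = -p*log2(p) - (1-p)*log2(1-p). -0.0731*log2(0.0731) = 0.275878; -0.9269*log2(0.9269) = 0.101509. H = 0.275878 + 0.101509 = 0.3774

0.3774 bits


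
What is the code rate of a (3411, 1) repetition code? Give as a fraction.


Rate = k/n = 1/3411

1/3411


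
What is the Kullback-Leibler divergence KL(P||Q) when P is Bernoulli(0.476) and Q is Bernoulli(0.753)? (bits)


KL = p*log2(p/q) + (1-p)*log2((1-p)/(1-q)) = 0.476*log2(0.476/0.753) + 0.524*log2(0.524/0.247) = 0.2536

0.2536 bits


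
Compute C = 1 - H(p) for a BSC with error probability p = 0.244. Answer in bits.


H(p) = -p*log2(p) - (1-p)*log2(1-p) = -0.244*log2(0.244) - 0.756*log2(0.756) = 0.496551 + 0.305078 = 0.8016. C = 1 - H(p) = 1 - 0.8016 = 0.1984

0.1984 bits


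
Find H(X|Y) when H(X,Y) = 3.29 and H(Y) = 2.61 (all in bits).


H(X|Y) = H(X,Y) - H(Y) = 3.29 - 2.61 = 0.68

0.68 bits


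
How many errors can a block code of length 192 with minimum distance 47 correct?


Correction capability = floor((d-1)/2) = floor((47-1)/2) = 23

23 errors


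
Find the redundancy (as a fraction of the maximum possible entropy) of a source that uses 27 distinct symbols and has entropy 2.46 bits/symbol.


H_max = log2(K) = log2(27) = 4.7549 bits/symbol. Redundancy = 1 - H/H_max = 1 - 2.46/4.7549 = 1 - 0.5174 = 0.4826

0.4826


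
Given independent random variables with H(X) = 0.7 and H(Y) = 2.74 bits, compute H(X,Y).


For independent variables, H(X,Y) = H(X) + H(Y) = 0.7 + 2.74 = 3.44

3.44 bits


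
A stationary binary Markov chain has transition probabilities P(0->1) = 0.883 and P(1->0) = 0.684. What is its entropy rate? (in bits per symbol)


Stationary distribution: pi_0 = p10/(p01+p10) = 0.4365, pi_1 = 0.5635. Entropy rate H' = pi_0*H(p01) + pi_1*H(p10) = 0.4365*0.5207 + 0.5635*0.9 = 0.7344

0.7344 bits/symbol


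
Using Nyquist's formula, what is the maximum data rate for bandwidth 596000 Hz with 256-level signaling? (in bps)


Rate = 2 * B * log2(M) = 2 * 596000 * 8.0 = 9536000.0

9536000.0 bps


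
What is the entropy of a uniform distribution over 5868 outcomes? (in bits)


H = log2(n) = log2(5868) = 12.5187

12.5187 bits


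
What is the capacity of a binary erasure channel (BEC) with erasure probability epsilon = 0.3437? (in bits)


C = 1 - epsilon = 1 - 0.3437 = 0.6563

0.6563 bits


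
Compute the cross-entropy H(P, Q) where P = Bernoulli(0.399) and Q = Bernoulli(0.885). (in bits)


H(P,Q) = -p*log2(q) - (1-p)*log2(1-q). -0.399*log2(0.885) = 0.070324; -0.601*log2(0.115) = 1.875297. H(P,Q) = 0.070324 + 1.875297 = 1.9456

1.9456 bits


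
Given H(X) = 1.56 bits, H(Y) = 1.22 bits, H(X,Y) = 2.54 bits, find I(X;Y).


I(X;Y) = H(X) + H(Y) - H(X,Y) = 1.56 + 1.22 - 2.54 = 0.24

0.24 bits


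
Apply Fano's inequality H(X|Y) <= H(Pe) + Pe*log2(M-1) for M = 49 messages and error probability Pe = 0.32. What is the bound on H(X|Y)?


H(Pe) = -Pe*log2(Pe) - (1-Pe)*log2(1-Pe) = -0.32*log2(0.32) - 0.68*log2(0.68) = 0.526034 + 0.378347 = 0.9044. Pe*log2(M-1) = 0.32*log2(48) = 1.787188. Bound = H(Pe) + Pe*log2(M-1) = 0.526034 + 0.378347 + 1.787188 = 2.6916

2.6916 bits


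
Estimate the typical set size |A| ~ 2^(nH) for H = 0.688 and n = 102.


log2|A_typical| = nH = 102 * 0.688 = 70.176, so |A_typical| ~ 2^70.176 = 1.334e+21

1.334e+21


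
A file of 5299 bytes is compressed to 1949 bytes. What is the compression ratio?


Ratio = original / compressed = 5299 / 1949 = 2.7188

2.7188


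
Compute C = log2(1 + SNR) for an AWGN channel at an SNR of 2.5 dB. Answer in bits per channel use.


SNR_linear = 10^(2.5/10) = 1.7783; C = log2(1 + SNR_linear) = log2(1 + 1.7783) = 1.4742

1.4742 bits/channel use


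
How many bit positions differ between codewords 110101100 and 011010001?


Count differing positions: ^ . ^ ^ ^ ^ ^ . ^ = 7 differences

7


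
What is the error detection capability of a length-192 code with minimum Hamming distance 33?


Detection capability = d_min - 1 = 33 - 1 = 32

32 errors


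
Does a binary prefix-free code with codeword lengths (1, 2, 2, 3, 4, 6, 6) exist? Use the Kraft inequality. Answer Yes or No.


Kraft sum = sum(2^(-l_i)) = 1.2188, need <= 1. Result: violated (a binary prefix-free code with these lengths cannot exist)

No


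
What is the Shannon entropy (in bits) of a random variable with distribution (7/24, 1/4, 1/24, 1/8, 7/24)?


H = -sum(p_i * log2(p_i)). Terms: -(7/24)*log2(7/24) = 0.518469; -(1/4)*log2(1/4) = 0.500000; -(1/24)*log2(1/24) = 0.191040; -(1/8)*log2(1/8) = 0.375000; -(7/24)*log2(7/24) = 0.518469. H = 0.518469 + 0.500000 + 0.191040 + 0.375000 + 0.518469 = 2.103

2.103 bits


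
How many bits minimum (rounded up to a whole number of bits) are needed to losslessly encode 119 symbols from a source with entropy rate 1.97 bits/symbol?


Minimum bits >= n * H = 119 * 1.97 = 234.43, rounded up to a whole number of bits = 235

235 bits


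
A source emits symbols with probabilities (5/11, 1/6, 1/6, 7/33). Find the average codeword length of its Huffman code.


Huffman construction (repeatedly merge the two least-probable nodes; each merge adds 1 bit to every symbol beneath it): 1/6 + 1/6 = 1/3; 7/33 + 1/3 = 6/11; 5/11 + 6/11 = 1. Resulting codeword lengths (in the order the probabilities were given): (1, 3, 3, 2). L_avg = sum(p_i * l_i) = 5/11*1 + 1/6*3 + 1/6*3 + 7/33*2 = 62/33 = 1.8788

1.8788 bits


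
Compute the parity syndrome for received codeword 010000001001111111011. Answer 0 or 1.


Syndrome = XOR of all bits = 0 XOR 1 XOR 0 XOR 0 XOR 0 XOR 0 XOR 0 XOR 0 XOR 1 XOR 0 XOR 0 XOR 1 XOR 1 XOR 1 XOR 1 XOR 1 XOR 1 XOR 1 XOR 0 XOR 1 XOR 1 = 1

1


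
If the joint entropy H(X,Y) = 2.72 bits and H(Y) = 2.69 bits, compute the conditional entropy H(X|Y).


H(X|Y) = H(X,Y) - H(Y) = 2.72 - 2.69 = 0.03

0.03 bits


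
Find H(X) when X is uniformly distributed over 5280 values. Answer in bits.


H = log2(n) = log2(5280) = 12.3663

12.3663 bits


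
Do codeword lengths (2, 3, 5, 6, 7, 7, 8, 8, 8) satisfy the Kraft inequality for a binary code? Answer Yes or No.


Kraft sum = sum(2^(-l_i)) = 0.4492, need <= 1. Result: satisfied (a binary prefix-free code with these lengths exists)

Yes


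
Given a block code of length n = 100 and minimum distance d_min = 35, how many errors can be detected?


Detection capability = d_min - 1 = 35 - 1 = 34

34 errors


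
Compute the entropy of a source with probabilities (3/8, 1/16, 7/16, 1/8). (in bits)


H = -sum(p_i * log2(p_i)). Terms: -(3/8)*log2(3/8) = 0.530639; -(1/16)*log2(1/16) = 0.250000; -(7/16)*log2(7/16) = 0.521782; -(1/8)*log2(1/8) = 0.375000. H = 0.530639 + 0.250000 + 0.521782 + 0.375000 = 1.6774

1.6774 bits


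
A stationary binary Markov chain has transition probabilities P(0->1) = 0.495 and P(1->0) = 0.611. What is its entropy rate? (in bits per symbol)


Stationary distribution: pi_0 = p10/(p01+p10) = 0.5524, pi_1 = 0.4476. Entropy rate H' = pi_0*H(p01) + pi_1*H(p10) = 0.5524*0.9999 + 0.4476*0.9642 = 0.9839

0.9839 bits/symbol


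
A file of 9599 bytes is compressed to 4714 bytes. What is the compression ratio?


Ratio = original / compressed = 9599 / 4714 = 2.0363

2.0363


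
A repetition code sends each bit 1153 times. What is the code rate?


Rate = k/n = 1/1153

1/1153


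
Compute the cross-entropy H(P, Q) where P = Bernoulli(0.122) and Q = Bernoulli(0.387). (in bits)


H(P,Q) = -p*log2(q) - (1-p)*log2(1-q). -0.122*log2(0.387) = 0.167091; -0.878*log2(0.613) = 0.619904. H(P,Q) = 0.167091 + 0.619904 = 0.787

0.787 bits


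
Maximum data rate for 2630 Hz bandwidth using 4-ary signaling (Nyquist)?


Rate = 2 * B * log2(M) = 2 * 2630 * 2.0 = 10520.0

10520.0 bps


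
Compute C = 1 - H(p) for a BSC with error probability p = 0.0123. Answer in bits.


H(p) = -p*log2(p) - (1-p)*log2(1-p) = -0.0123*log2(0.0123) - 0.9877*log2(0.9877) = 0.078046 + 0.017636 = 0.0957. C = 1 - H(p) = 1 - 0.0957 = 0.9043

0.9043 bits


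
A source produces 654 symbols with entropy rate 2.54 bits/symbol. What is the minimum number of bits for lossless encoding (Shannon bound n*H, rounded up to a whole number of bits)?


Minimum bits >= n * H = 654 * 2.54 = 1661.16, rounded up to a whole number of bits = 1662

1662 bits


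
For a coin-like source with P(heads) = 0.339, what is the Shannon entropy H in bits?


H = -p*log2(p) - (1-p)*log2(1-p). -0.339*log2(0.339) = 0.529058; -0.661*log2(0.661) = 0.394801. H = 0.529058 + 0.394801 = 0.9239

0.9239 bits


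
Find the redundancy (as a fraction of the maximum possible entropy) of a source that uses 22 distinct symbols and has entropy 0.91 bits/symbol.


H_max = log2(K) = log2(22) = 4.4594 bits/symbol. Redundancy = 1 - H/H_max = 1 - 0.91/4.4594 = 1 - 0.2041 = 0.7959

0.7959


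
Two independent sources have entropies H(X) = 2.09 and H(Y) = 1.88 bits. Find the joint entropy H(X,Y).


For independent variables, H(X,Y) = H(X) + H(Y) = 2.09 + 1.88 = 3.97

3.97 bits


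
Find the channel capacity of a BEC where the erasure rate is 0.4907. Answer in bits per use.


C = 1 - epsilon = 1 - 0.4907 = 0.5093

0.5093 bits


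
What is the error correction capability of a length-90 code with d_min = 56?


Correction capability = floor((d-1)/2) = floor((56-1)/2) = 27

27 errors


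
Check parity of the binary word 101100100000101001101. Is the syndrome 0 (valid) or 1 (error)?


Syndrome = XOR of all bits = 1 XOR 0 XOR 1 XOR 1 XOR 0 XOR 0 XOR 1 XOR 0 XOR 0 XOR 0 XOR 0 XOR 0 XOR 1 XOR 0 XOR 1 XOR 0 XOR 0 XOR 1 XOR 1 XOR 0 XOR 1 = 1

1


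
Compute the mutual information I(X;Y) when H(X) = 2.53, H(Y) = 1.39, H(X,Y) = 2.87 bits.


I(X;Y) = H(X) + H(Y) - H(X,Y) = 2.53 + 1.39 - 2.87 = 1.05

1.05 bits


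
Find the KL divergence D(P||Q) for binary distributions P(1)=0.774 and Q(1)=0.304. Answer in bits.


KL = p*log2(p/q) + (1-p)*log2((1-p)/(1-q)) = 0.774*log2(0.774/0.304) + 0.226*log2(0.226/0.696) = 0.6768

0.6768 bits


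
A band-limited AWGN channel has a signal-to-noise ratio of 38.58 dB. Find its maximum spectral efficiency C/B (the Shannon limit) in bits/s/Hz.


SNR_linear = 10^(38.58/10) = 7211.0748; C/B = log2(1 + SNR_linear) = log2(1 + 7211.0748) = 12.8162

12.8162 bits/s/Hz


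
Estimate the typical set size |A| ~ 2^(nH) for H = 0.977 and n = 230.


log2|A_typical| = nH = 230 * 0.977 = 224.71, so |A_typical| ~ 2^224.71 = 4.410e+67

4.410e+67


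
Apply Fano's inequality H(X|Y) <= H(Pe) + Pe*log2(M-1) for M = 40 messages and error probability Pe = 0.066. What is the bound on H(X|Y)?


H(Pe) = -Pe*log2(Pe) - (1-Pe)*log2(1-Pe) = -0.066*log2(0.066) - 0.934*log2(0.934) = 0.258812 + 0.092004 = 0.3508. Pe*log2(M-1) = 0.066*log2(39) = 0.348837. Bound = H(Pe) + Pe*log2(M-1) = 0.258812 + 0.092004 + 0.348837 = 0.6997

0.6997 bits


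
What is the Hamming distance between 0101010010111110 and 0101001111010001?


Count differing positions: . . . . . ^ ^ ^ . ^ ^ . ^ ^ ^ ^ = 9 differences

9


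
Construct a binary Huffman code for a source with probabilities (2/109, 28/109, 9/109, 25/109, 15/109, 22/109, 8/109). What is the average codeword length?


Huffman construction (repeatedly merge the two least-probable nodes; each merge adds 1 bit to every symbol beneath it): 2/109 + 8/109 = 10/109; 9/109 + 10/109 = 19/109; 15/109 + 19/109 = 34/109; 22/109 + 25/109 = 47/109; 28/109 + 34/109 = 62/109; 47/109 + 62/109 = 1. Resulting codeword lengths (in the order the probabilities were given): (5, 2, 4, 2, 3, 2, 5). L_avg = sum(p_i * l_i) = 2/109*5 + 28/109*2 + 9/109*4 + 25/109*2 + 15/109*3 + 22/109*2 + 8/109*5 = 281/109 = 2.578

2.578 bits


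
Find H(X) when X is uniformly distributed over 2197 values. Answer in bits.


H = log2(n) = log2(2197) = 11.1013

11.1013 bits


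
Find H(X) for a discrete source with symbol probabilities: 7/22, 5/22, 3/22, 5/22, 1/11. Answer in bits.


H = -sum(p_i * log2(p_i)). Terms: -(7/22)*log2(7/22) = 0.525661; -(5/22)*log2(5/22) = 0.485796; -(3/22)*log2(3/22) = 0.391973; -(5/22)*log2(5/22) = 0.485796; -(1/11)*log2(1/11) = 0.314494. H = 0.525661 + 0.485796 + 0.391973 + 0.485796 + 0.314494 = 2.2037

2.2037 bits


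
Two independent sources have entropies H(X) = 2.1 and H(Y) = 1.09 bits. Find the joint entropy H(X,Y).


For independent variables, H(X,Y) = H(X) + H(Y) = 2.1 + 1.09 = 3.19

3.19 bits


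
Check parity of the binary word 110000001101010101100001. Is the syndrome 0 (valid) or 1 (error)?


Syndrome = XOR of all bits = 1 XOR 1 XOR 0 XOR 0 XOR 0 XOR 0 XOR 0 XOR 0 XOR 1 XOR 1 XOR 0 XOR 1 XOR 0 XOR 1 XOR 0 XOR 1 XOR 0 XOR 1 XOR 1 XOR 0 XOR 0 XOR 0 XOR 0 XOR 1 = 0

0
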